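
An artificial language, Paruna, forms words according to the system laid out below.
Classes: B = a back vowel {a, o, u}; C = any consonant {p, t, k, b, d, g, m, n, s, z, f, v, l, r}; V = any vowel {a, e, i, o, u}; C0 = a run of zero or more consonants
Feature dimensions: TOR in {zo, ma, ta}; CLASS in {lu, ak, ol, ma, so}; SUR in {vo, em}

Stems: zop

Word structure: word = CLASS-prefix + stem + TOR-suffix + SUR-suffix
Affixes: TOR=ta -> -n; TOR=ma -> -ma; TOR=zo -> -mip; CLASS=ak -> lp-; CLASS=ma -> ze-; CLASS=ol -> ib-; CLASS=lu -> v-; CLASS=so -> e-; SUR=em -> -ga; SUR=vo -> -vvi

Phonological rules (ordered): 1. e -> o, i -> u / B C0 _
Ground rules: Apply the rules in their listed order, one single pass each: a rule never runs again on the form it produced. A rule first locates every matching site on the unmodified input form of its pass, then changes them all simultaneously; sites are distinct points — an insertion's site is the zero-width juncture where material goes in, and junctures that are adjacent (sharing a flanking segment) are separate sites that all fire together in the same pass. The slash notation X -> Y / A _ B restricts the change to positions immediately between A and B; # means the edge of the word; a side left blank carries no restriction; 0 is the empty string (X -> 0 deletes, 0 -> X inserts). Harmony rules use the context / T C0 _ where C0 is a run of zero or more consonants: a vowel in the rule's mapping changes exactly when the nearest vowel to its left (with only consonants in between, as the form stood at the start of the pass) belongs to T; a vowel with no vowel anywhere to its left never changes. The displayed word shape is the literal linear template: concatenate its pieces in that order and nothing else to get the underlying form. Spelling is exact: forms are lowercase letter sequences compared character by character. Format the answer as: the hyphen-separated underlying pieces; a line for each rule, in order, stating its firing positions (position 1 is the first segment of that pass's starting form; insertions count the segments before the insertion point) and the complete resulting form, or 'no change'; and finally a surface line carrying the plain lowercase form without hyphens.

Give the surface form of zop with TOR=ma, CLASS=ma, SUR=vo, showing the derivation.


underlying: ze-zop-ma-vvi
1. e -> o, i -> u / B C0 _: fires at position(s) 10: zezopmavvu
surface: zezopmavvu


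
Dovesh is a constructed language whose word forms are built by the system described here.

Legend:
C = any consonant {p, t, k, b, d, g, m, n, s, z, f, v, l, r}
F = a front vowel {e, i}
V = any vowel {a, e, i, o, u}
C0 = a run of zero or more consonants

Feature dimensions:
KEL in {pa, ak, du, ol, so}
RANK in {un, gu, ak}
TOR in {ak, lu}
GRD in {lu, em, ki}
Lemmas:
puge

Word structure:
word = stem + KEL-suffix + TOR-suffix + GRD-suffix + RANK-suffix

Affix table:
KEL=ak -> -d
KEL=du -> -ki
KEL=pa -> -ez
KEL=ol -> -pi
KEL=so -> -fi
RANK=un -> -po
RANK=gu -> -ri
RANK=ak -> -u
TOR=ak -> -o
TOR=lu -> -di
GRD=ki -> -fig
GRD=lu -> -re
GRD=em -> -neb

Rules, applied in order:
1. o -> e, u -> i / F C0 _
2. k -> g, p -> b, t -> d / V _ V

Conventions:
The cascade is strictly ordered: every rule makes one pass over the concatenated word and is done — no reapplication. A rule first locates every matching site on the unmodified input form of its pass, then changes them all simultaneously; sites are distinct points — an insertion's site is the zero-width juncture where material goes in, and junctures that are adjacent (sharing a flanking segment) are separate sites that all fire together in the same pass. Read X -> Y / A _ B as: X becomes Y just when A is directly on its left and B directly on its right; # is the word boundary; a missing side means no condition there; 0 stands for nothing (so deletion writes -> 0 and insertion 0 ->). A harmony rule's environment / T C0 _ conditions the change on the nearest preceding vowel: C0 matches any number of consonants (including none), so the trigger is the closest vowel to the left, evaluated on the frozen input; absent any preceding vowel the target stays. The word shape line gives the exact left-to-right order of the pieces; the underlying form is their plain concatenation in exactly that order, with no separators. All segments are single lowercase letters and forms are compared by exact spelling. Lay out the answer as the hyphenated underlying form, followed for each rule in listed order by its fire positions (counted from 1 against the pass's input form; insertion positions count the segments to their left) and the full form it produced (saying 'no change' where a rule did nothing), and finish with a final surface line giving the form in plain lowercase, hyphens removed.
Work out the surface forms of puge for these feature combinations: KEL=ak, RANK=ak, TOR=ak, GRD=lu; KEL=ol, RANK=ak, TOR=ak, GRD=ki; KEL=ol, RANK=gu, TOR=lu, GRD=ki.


cell KEL=ak, RANK=ak, TOR=ak, GRD=lu:
underlying: puge-d-o-re-u
1. o -> e, u -> i / F C0 _: fires at position(s) 6, 9: pugederei
2. k -> g, p -> b, t -> d / V _ V: no change
surface: pugederei

cell KEL=ol, RANK=ak, TOR=ak, GRD=ki:
underlying: puge-pi-o-fig-u
1. o -> e, u -> i / F C0 _: fires at position(s) 7, 11: pugepiefigi
2. k -> g, p -> b, t -> d / V _ V: fires at position(s) 5: pugebiefigi
surface: pugebiefigi

cell KEL=ol, RANK=gu, TOR=lu, GRD=ki:
underlying: puge-pi-di-fig-ri
1. o -> e, u -> i / F C0 _: no change
2. k -> g, p -> b, t -> d / V _ V: fires at position(s) 5: pugebidifigri
surface: pugebidifigri


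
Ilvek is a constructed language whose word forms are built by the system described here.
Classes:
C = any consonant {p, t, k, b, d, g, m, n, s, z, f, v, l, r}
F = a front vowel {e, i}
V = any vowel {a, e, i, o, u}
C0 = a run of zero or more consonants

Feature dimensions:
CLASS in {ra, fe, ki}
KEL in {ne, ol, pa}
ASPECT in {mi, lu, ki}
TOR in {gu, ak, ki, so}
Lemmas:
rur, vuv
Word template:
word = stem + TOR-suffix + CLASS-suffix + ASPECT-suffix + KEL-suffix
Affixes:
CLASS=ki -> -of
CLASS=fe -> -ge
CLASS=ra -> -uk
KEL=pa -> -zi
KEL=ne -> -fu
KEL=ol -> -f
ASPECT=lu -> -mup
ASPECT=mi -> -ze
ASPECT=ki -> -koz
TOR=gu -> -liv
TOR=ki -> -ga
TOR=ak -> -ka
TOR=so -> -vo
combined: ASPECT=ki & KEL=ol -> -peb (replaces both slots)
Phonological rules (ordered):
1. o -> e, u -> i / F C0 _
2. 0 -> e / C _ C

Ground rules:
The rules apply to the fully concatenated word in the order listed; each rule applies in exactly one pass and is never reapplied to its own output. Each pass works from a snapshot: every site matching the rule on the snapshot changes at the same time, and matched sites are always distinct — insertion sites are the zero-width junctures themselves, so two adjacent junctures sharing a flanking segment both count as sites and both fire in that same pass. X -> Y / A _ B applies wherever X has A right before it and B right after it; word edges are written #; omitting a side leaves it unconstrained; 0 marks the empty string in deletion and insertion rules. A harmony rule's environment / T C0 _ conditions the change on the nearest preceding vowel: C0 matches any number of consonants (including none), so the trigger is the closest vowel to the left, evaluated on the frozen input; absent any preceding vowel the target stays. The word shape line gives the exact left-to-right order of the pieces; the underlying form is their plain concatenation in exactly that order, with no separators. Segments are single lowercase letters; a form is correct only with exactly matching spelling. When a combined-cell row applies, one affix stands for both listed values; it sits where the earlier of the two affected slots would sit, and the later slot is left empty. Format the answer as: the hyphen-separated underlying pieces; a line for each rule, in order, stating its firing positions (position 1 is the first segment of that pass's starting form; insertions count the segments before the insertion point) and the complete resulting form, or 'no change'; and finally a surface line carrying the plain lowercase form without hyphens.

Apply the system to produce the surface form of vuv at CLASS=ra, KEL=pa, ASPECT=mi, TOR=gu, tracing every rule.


underlying: vuv-liv-uk-ze-zi
1. o -> e, u -> i / F C0 _: fires at position(s) 7: vuvlivikzezi
2. 0 -> e / C _ C: inserts after position(s) 3, 8: vuvelivikezezi
surface: vuvelivikezezi


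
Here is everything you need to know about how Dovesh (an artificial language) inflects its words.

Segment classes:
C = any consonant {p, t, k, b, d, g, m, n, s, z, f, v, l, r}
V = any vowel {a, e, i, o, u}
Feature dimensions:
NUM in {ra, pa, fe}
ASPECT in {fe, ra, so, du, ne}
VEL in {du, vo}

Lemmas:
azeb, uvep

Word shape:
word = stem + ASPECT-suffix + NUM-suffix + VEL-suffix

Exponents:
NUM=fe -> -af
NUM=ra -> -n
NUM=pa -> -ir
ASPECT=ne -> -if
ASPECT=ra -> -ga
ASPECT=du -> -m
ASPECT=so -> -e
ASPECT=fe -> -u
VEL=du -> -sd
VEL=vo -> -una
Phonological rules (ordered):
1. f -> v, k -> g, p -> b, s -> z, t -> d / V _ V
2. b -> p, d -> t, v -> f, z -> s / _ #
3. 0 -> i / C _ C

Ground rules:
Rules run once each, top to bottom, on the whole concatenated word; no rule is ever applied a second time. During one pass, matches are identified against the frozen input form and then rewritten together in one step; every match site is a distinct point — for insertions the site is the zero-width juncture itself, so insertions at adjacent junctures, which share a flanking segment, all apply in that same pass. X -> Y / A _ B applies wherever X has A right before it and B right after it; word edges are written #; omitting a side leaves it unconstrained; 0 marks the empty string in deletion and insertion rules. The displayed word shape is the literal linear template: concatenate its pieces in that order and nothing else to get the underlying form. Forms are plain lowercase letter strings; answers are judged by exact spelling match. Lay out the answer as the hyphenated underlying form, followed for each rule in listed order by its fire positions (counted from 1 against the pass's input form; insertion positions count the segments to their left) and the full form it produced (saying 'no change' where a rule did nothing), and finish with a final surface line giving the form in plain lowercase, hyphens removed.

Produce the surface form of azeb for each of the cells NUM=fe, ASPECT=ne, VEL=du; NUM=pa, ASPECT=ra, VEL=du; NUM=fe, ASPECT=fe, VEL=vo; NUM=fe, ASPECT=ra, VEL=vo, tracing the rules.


cell NUM=fe, ASPECT=ne, VEL=du:
underlying: azeb-if-af-sd
1. f -> v, k -> g, p -> b, s -> z, t -> d / V _ V: fires at position(s) 6: azebivafsd
2. b -> p, d -> t, v -> f, z -> s / _ #: fires at position(s) 10: azebivafst
3. 0 -> i / C _ C: inserts after position(s) 8, 9: azebivafisit
surface: azebivafisit

cell NUM=pa, ASPECT=ra, VEL=du:
underlying: azeb-ga-ir-sd
1. f -> v, k -> g, p -> b, s -> z, t -> d / V _ V: no change
2. b -> p, d -> t, v -> f, z -> s / _ #: fires at position(s) 10: azebgairst
3. 0 -> i / C _ C: inserts after position(s) 4, 8, 9: azebigairisit
surface: azebigairisit

cell NUM=fe, ASPECT=fe, VEL=vo:
underlying: azeb-u-af-una
1. f -> v, k -> g, p -> b, s -> z, t -> d / V _ V: fires at position(s) 7: azebuavuna
2. b -> p, d -> t, v -> f, z -> s / _ #: no change
3. 0 -> i / C _ C: no change
surface: azebuavuna

cell NUM=fe, ASPECT=ra, VEL=vo:
underlying: azeb-ga-af-una
1. f -> v, k -> g, p -> b, s -> z, t -> d / V _ V: fires at position(s) 8: azebgaavuna
2. b -> p, d -> t, v -> f, z -> s / _ #: no change
3. 0 -> i / C _ C: inserts after position(s) 4: azebigaavuna
surface: azebigaavuna


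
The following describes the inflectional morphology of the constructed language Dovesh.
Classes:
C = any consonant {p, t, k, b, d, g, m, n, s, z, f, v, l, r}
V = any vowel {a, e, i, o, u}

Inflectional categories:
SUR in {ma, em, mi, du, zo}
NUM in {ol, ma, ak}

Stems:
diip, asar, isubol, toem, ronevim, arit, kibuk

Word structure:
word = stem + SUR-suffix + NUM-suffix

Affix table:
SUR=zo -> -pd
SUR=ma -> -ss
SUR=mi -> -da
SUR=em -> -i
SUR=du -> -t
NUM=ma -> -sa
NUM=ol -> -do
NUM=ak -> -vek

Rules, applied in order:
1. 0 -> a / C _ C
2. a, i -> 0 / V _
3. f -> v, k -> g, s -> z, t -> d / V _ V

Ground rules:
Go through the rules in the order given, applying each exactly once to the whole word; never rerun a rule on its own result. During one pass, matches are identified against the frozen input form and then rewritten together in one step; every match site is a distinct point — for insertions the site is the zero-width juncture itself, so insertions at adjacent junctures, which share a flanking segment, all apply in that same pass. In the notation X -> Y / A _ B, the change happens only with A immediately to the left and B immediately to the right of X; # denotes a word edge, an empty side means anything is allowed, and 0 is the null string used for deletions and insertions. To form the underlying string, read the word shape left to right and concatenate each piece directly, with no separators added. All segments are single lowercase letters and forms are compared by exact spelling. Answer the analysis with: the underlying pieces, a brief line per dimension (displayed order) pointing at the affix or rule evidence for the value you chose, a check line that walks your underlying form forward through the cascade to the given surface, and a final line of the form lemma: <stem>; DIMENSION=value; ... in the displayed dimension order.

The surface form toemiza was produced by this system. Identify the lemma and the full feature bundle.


underlying: toem-i-sa
SUR=em - signalled by the affix -i
NUM=ma - signalled by the affix -sa
check: toemisa -> toemisa -> toemisa -> toemiza
lemma: toem; SUR=em; NUM=ma


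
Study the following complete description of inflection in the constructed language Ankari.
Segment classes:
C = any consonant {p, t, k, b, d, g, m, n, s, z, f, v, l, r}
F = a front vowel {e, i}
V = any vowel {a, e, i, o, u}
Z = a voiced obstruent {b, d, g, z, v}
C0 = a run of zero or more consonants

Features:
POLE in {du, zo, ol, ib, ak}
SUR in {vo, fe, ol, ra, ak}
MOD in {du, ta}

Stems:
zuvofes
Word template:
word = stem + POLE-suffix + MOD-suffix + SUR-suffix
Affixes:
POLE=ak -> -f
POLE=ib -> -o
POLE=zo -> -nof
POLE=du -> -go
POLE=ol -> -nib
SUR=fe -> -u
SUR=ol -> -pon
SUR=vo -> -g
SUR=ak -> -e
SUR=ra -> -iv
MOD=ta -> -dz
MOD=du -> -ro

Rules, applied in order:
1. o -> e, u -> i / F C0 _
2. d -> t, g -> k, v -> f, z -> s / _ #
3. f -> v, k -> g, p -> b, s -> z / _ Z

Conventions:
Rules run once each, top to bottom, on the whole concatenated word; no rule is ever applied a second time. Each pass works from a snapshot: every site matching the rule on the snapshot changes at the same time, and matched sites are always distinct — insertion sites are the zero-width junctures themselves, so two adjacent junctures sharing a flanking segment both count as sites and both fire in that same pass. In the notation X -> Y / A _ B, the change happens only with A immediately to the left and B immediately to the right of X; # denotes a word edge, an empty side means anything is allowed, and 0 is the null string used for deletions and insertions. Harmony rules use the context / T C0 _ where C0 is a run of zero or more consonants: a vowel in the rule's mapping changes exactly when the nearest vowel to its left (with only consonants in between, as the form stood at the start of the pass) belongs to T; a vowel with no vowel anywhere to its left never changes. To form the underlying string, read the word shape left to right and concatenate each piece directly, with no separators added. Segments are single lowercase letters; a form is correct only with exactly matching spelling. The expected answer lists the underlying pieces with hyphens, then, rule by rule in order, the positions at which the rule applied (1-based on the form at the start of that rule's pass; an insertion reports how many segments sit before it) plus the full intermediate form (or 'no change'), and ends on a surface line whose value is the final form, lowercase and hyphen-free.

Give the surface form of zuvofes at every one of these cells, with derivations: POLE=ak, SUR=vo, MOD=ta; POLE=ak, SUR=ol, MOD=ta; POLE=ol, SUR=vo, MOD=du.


cell POLE=ak, SUR=vo, MOD=ta:
underlying: zuvofes-f-dz-g
1. o -> e, u -> i / F C0 _: no change
2. d -> t, g -> k, v -> f, z -> s / _ #: fires at position(s) 11: zuvofesfdzk
3. f -> v, k -> g, p -> b, s -> z / _ Z: fires at position(s) 8: zuvofesvdzk
surface: zuvofesvdzk

cell POLE=ak, SUR=ol, MOD=ta:
underlying: zuvofes-f-dz-pon
1. o -> e, u -> i / F C0 _: fires at position(s) 12: zuvofesfdzpen
2. d -> t, g -> k, v -> f, z -> s / _ #: no change
3. f -> v, k -> g, p -> b, s -> z / _ Z: fires at position(s) 8: zuvofesvdzpen
surface: zuvofesvdzpen

cell POLE=ol, SUR=vo, MOD=du:
underlying: zuvofes-nib-ro-g
1. o -> e, u -> i / F C0 _: fires at position(s) 12: zuvofesnibreg
2. d -> t, g -> k, v -> f, z -> s / _ #: fires at position(s) 13: zuvofesnibrek
3. f -> v, k -> g, p -> b, s -> z / _ Z: no change
surface: zuvofesnibrek


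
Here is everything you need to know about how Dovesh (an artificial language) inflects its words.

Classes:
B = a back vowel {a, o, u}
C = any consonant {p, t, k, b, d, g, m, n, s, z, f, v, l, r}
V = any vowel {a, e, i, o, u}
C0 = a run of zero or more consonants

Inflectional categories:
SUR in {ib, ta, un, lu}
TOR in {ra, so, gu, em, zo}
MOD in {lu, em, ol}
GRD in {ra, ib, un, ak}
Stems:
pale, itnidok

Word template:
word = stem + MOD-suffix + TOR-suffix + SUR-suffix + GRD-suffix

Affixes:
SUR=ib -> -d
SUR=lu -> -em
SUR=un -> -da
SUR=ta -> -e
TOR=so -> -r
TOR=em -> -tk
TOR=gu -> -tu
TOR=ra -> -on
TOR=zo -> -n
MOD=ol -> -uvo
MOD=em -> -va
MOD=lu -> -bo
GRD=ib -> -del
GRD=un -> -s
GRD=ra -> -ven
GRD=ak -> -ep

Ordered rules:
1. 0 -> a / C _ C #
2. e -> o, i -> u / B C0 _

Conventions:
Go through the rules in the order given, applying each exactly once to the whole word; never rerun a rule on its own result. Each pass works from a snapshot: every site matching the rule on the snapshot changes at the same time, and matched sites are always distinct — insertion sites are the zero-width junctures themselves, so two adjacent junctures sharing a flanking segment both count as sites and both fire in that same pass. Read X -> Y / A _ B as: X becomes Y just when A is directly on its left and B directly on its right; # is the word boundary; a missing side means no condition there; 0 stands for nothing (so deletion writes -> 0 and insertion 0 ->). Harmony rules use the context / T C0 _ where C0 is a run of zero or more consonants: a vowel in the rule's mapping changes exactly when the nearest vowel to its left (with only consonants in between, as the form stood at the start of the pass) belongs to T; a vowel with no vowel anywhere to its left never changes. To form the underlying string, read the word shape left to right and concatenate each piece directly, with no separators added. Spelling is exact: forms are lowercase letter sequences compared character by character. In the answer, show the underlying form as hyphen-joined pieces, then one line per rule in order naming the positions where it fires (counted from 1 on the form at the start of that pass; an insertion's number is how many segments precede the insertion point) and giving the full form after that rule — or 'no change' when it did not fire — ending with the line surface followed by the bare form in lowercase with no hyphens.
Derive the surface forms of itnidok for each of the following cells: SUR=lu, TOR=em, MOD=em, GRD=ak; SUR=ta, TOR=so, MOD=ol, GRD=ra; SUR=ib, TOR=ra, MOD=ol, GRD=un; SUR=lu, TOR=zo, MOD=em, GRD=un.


cell SUR=lu, TOR=em, MOD=em, GRD=ak:
underlying: itnidok-va-tk-em-ep
1. 0 -> a / C _ C #: no change
2. e -> o, i -> u / B C0 _: fires at position(s) 12: itnidokvatkomep
surface: itnidokvatkomep

cell SUR=ta, TOR=so, MOD=ol, GRD=ra:
underlying: itnidok-uvo-r-e-ven
1. 0 -> a / C _ C #: no change
2. e -> o, i -> u / B C0 _: fires at position(s) 12: itnidokuvoroven
surface: itnidokuvoroven

cell SUR=ib, TOR=ra, MOD=ol, GRD=un:
underlying: itnidok-uvo-on-d-s
1. 0 -> a / C _ C #: inserts after position(s) 13: itnidokuvoondas
2. e -> o, i -> u / B C0 _: no change
surface: itnidokuvoondas

cell SUR=lu, TOR=zo, MOD=em, GRD=un:
underlying: itnidok-va-n-em-s
1. 0 -> a / C _ C #: inserts after position(s) 12: itnidokvanemas
2. e -> o, i -> u / B C0 _: fires at position(s) 11: itnidokvanomas
surface: itnidokvanomas


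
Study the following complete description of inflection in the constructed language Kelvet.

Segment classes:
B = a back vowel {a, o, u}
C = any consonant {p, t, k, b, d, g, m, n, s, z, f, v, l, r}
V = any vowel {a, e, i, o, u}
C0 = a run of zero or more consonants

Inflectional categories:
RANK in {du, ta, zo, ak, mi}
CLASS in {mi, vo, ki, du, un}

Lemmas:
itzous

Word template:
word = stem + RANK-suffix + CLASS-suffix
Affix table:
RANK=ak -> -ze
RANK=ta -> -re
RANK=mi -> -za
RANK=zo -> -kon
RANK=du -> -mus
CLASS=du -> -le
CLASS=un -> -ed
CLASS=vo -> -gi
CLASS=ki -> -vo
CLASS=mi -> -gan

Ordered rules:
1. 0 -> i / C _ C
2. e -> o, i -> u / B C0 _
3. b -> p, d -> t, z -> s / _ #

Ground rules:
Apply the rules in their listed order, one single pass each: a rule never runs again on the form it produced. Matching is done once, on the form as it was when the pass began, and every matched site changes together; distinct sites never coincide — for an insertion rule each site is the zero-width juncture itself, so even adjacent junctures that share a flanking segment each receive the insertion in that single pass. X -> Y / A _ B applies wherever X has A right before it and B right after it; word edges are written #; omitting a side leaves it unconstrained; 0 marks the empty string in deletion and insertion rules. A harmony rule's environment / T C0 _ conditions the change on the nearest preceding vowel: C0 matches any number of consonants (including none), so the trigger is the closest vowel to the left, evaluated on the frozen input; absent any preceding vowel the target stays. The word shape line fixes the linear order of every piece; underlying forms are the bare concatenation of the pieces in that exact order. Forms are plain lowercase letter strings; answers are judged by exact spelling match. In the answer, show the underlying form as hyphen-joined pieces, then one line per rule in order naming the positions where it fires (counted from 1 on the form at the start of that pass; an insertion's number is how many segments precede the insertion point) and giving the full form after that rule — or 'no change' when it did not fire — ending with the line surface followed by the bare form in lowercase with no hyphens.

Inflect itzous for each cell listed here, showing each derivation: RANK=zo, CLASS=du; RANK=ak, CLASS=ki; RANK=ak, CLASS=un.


cell RANK=zo, CLASS=du:
underlying: itzous-kon-le
1. 0 -> i / C _ C: inserts after position(s) 2, 6, 9: itizousikonile
2. e -> o, i -> u / B C0 _: fires at position(s) 8, 12: itizousukonule
3. b -> p, d -> t, z -> s / _ #: no change
surface: itizousukonule

cell RANK=ak, CLASS=ki:
underlying: itzous-ze-vo
1. 0 -> i / C _ C: inserts after position(s) 2, 6: itizousizevo
2. e -> o, i -> u / B C0 _: fires at position(s) 8: itizousuzevo
3. b -> p, d -> t, z -> s / _ #: no change
surface: itizousuzevo

cell RANK=ak, CLASS=un:
underlying: itzous-ze-ed
1. 0 -> i / C _ C: inserts after position(s) 2, 6: itizousizeed
2. e -> o, i -> u / B C0 _: fires at position(s) 8: itizousuzeed
3. b -> p, d -> t, z -> s / _ #: fires at position(s) 12: itizousuzeet
surface: itizousuzeet


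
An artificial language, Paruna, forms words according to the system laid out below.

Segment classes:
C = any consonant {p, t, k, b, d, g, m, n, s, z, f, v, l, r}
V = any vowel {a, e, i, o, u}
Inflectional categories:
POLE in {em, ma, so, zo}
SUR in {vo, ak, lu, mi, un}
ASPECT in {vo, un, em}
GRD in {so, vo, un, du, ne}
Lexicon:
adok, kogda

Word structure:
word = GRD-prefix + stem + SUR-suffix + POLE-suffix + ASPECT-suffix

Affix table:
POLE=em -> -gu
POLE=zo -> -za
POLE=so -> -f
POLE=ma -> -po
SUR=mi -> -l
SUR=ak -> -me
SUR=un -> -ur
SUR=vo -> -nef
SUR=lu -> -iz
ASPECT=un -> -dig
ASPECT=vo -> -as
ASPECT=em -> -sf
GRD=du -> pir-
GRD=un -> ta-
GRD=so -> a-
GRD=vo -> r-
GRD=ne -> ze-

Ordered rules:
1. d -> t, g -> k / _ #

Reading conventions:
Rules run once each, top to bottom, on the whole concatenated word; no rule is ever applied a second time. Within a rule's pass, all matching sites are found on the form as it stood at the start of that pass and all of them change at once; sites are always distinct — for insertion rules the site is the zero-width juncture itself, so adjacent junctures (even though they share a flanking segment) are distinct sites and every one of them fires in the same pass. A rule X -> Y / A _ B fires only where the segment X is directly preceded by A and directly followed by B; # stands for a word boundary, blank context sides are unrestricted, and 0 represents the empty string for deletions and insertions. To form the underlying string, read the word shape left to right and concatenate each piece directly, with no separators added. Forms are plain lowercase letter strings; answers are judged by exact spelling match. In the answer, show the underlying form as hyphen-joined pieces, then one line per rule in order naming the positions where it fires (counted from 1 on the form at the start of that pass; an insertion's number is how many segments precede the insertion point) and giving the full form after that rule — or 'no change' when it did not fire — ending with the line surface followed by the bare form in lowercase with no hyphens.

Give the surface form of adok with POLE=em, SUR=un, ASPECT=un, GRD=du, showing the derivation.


underlying: pir-adok-ur-gu-dig
1. d -> t, g -> k / _ #: fires at position(s) 14: piradokurgudik
surface: piradokurgudik


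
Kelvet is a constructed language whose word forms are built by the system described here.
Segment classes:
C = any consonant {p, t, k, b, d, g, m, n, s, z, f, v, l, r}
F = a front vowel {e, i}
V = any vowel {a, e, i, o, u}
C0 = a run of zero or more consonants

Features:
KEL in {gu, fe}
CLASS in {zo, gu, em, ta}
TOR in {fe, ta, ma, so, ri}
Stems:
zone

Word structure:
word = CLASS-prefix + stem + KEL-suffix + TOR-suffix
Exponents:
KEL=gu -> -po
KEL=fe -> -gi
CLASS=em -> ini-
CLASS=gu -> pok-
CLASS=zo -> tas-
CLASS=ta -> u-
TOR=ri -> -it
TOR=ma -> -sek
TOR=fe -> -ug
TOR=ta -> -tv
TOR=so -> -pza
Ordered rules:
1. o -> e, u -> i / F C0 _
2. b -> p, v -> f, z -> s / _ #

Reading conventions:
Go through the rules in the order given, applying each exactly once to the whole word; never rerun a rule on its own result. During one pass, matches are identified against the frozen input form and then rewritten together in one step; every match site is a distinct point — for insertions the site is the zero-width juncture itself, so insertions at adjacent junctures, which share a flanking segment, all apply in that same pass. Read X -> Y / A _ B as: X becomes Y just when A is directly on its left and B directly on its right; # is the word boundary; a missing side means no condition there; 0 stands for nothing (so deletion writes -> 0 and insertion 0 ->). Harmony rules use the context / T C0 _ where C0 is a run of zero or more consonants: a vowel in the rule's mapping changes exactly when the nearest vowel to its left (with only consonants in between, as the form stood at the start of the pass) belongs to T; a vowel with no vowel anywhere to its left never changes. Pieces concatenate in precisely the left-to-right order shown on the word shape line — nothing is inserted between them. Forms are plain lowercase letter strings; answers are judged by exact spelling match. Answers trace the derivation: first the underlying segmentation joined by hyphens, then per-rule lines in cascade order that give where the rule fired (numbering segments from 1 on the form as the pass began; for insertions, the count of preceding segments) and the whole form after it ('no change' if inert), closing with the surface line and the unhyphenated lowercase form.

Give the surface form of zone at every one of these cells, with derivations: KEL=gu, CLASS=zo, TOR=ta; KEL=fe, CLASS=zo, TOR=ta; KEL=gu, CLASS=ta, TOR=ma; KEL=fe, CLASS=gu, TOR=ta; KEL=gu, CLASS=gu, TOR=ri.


cell KEL=gu, CLASS=zo, TOR=ta:
underlying: tas-zone-po-tv
1. o -> e, u -> i / F C0 _: fires at position(s) 9: taszonepetv
2. b -> p, v -> f, z -> s / _ #: fires at position(s) 11: taszonepetf
surface: taszonepetf

cell KEL=fe, CLASS=zo, TOR=ta:
underlying: tas-zone-gi-tv
1. o -> e, u -> i / F C0 _: no change
2. b -> p, v -> f, z -> s / _ #: fires at position(s) 11: taszonegitf
surface: taszonegitf

cell KEL=gu, CLASS=ta, TOR=ma:
underlying: u-zone-po-sek
1. o -> e, u -> i / F C0 _: fires at position(s) 7: uzonepesek
2. b -> p, v -> f, z -> s / _ #: no change
surface: uzonepesek

cell KEL=fe, CLASS=gu, TOR=ta:
underlying: pok-zone-gi-tv
1. o -> e, u -> i / F C0 _: no change
2. b -> p, v -> f, z -> s / _ #: fires at position(s) 11: pokzonegitf
surface: pokzonegitf

cell KEL=gu, CLASS=gu, TOR=ri:
underlying: pok-zone-po-it
1. o -> e, u -> i / F C0 _: fires at position(s) 9: pokzonepeit
2. b -> p, v -> f, z -> s / _ #: no change
surface: pokzonepeit


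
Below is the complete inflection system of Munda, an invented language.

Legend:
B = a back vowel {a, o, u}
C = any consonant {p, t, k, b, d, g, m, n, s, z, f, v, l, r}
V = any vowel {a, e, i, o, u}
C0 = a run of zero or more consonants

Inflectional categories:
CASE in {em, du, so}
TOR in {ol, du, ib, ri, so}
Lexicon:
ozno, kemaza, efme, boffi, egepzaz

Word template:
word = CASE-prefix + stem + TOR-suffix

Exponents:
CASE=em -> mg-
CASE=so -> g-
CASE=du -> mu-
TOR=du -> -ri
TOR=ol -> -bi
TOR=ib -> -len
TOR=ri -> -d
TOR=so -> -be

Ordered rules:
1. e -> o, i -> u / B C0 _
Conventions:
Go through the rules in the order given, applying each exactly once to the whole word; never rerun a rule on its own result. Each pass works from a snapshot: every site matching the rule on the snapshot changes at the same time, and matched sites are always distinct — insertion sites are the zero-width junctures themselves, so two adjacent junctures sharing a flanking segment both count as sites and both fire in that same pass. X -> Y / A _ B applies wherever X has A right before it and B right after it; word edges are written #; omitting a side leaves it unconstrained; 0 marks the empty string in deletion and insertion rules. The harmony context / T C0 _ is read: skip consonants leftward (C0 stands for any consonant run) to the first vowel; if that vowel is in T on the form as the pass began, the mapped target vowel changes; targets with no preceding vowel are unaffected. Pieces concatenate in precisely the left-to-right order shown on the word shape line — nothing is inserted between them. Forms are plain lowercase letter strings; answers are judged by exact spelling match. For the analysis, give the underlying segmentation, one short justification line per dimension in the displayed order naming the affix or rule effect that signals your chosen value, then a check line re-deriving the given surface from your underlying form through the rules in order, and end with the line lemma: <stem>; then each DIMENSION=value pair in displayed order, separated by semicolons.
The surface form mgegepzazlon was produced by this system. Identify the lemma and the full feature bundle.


underlying: mg-egepzaz-len
CASE=em - signalled by the affix mg-
TOR=ib - signalled by the affix -len
check: mgegepzazlen -> mgegepzazlon
lemma: egepzaz; CASE=em; TOR=ib


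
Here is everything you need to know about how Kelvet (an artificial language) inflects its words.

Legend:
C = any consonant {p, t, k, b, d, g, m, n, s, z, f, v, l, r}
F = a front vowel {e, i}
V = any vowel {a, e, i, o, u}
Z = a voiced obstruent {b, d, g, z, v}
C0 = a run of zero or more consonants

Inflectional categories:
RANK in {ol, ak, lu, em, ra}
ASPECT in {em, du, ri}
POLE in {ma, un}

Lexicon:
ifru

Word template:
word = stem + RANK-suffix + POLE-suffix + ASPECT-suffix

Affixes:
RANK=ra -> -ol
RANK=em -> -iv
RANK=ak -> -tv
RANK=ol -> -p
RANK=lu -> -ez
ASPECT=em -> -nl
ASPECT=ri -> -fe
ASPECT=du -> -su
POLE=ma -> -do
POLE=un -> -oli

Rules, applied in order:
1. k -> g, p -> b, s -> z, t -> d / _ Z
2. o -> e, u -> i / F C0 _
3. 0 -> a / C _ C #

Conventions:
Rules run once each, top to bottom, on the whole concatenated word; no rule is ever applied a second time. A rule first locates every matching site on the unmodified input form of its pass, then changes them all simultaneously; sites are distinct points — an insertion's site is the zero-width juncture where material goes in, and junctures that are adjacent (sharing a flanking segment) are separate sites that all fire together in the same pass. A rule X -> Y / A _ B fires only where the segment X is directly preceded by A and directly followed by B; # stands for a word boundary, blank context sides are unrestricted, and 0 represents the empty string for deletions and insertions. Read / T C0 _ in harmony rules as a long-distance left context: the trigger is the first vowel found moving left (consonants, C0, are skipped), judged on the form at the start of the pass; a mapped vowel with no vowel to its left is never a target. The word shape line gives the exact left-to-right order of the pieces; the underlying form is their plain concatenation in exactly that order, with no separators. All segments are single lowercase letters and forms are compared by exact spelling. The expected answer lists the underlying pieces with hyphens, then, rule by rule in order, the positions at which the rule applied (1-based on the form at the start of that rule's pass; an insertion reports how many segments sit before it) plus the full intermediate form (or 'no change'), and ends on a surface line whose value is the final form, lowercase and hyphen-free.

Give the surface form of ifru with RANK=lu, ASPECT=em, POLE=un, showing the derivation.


underlying: ifru-ez-oli-nl
1. k -> g, p -> b, s -> z, t -> d / _ Z: no change
2. o -> e, u -> i / F C0 _: fires at position(s) 4, 7: ifriezelinl
3. 0 -> a / C _ C #: inserts after position(s) 10: ifriezelinal
surface: ifriezelinal


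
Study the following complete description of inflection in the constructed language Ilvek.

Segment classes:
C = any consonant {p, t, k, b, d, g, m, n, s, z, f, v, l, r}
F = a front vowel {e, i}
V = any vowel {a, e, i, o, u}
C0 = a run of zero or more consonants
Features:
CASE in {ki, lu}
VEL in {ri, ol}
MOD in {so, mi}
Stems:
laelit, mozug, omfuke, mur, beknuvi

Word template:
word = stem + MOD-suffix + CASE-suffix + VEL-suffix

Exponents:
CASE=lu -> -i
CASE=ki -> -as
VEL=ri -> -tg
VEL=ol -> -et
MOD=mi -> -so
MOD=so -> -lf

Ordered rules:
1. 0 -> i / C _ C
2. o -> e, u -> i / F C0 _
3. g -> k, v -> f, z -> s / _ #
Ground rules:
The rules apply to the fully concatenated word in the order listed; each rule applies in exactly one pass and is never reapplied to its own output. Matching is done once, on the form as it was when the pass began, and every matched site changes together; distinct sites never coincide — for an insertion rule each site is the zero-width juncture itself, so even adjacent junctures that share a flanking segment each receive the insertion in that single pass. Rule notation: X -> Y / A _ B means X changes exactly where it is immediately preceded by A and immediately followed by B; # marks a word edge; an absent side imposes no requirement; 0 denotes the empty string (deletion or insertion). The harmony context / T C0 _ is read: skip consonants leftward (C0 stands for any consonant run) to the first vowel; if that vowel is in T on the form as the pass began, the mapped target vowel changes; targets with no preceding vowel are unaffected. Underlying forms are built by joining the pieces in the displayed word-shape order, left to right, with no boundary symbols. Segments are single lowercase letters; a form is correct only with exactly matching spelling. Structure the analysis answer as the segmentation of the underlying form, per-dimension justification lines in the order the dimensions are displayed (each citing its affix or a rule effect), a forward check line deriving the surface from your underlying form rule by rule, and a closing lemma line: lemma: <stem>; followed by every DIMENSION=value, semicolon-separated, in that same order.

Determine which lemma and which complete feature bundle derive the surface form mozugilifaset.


underlying: mozug-lf-as-et
CASE=ki - signalled by the affix -as
VEL=ol - signalled by the affix -et
MOD=so - signalled by the affix -lf
check: mozuglfaset -> mozugilifaset -> mozugilifaset -> mozugilifaset
lemma: mozug; CASE=ki; VEL=ol; MOD=so


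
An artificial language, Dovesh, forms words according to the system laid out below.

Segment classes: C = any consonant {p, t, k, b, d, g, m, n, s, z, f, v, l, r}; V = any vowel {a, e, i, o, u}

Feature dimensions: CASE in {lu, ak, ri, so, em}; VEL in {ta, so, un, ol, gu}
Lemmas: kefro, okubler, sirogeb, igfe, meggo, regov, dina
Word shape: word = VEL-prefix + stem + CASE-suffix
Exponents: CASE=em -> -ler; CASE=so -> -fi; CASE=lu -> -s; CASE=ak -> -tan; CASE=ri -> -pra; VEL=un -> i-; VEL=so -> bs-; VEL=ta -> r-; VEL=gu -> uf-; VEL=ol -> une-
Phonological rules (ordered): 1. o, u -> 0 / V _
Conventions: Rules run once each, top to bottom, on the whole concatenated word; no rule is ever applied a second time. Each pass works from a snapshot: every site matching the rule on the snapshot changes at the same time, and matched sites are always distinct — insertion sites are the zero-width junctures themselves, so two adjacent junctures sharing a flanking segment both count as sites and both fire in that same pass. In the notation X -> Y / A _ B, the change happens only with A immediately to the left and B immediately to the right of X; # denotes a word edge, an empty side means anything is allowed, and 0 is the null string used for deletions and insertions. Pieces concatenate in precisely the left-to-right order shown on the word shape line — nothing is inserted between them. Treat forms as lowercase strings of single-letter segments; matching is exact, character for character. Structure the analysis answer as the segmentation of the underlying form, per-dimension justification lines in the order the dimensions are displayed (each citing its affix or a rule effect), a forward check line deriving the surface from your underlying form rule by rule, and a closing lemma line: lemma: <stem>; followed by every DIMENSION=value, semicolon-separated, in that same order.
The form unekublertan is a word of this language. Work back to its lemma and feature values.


underlying: une-okubler-tan
CASE=ak - signalled by the affix -tan
VEL=ol - signalled by the affix une-
check: uneokublertan -> unekublertan
lemma: okubler; CASE=ak; VEL=ol


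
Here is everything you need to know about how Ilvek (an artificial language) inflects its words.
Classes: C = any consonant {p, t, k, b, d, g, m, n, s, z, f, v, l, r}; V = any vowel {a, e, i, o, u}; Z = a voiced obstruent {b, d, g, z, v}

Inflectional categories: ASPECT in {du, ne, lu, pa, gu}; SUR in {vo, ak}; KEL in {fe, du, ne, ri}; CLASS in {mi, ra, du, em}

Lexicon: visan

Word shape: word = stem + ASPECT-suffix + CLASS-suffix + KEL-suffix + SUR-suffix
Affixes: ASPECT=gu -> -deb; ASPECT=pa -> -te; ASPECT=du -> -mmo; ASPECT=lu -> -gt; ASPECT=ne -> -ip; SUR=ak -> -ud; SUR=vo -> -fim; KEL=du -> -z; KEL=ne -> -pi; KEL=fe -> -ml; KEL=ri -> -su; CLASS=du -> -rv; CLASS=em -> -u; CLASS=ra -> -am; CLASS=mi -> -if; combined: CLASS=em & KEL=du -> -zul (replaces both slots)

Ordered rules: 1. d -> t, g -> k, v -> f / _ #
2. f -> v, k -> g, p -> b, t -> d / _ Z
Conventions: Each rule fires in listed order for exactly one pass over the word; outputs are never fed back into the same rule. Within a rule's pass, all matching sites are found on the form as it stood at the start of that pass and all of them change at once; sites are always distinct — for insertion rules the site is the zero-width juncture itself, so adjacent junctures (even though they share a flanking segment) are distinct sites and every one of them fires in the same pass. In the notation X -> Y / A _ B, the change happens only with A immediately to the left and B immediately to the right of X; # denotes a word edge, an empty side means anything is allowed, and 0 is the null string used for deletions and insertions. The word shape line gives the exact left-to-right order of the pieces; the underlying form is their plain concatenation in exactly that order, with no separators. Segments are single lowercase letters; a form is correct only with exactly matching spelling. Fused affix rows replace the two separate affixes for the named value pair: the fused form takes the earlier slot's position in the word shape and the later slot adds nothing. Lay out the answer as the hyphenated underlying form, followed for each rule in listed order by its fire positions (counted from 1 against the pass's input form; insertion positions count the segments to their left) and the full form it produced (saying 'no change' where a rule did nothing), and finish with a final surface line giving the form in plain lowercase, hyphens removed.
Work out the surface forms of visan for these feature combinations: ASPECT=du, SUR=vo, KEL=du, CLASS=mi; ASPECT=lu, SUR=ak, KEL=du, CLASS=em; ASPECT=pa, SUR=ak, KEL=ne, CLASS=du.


cell ASPECT=du, SUR=vo, KEL=du, CLASS=mi:
underlying: visan-mmo-if-z-fim
1. d -> t, g -> k, v -> f / _ #: no change
2. f -> v, k -> g, p -> b, t -> d / _ Z: fires at position(s) 10: visanmmoivzfim
surface: visanmmoivzfim

cell ASPECT=lu, SUR=ak, KEL=du, CLASS=em:
underlying: visan-gt-zul-ud
1. d -> t, g -> k, v -> f / _ #: fires at position(s) 12: visangtzulut
2. f -> v, k -> g, p -> b, t -> d / _ Z: fires at position(s) 7: visangdzulut
surface: visangdzulut

cell ASPECT=pa, SUR=ak, KEL=ne, CLASS=du:
underlying: visan-te-rv-pi-ud
1. d -> t, g -> k, v -> f / _ #: fires at position(s) 13: visantervpiut
2. f -> v, k -> g, p -> b, t -> d / _ Z: no change
surface: visantervpiut
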